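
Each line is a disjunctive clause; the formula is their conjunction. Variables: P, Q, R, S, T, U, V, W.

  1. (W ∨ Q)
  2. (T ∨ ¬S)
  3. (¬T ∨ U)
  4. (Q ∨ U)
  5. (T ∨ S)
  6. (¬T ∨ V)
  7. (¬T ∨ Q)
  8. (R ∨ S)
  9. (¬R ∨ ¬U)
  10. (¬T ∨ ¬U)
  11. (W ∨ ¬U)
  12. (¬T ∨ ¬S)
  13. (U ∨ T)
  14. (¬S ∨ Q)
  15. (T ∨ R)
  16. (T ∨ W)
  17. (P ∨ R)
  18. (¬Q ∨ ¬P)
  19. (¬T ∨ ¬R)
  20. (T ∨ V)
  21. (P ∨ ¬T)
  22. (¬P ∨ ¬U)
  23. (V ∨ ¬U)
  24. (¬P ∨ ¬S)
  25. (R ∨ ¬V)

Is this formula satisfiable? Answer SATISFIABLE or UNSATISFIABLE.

T = True:
  propagation gives U=True; an empty clause results — contradiction.
T = False:
  propagation gives S=False; an empty clause results — contradiction.
Every branch closes, so no satisfying assignment exists.

UNSATISFIABLE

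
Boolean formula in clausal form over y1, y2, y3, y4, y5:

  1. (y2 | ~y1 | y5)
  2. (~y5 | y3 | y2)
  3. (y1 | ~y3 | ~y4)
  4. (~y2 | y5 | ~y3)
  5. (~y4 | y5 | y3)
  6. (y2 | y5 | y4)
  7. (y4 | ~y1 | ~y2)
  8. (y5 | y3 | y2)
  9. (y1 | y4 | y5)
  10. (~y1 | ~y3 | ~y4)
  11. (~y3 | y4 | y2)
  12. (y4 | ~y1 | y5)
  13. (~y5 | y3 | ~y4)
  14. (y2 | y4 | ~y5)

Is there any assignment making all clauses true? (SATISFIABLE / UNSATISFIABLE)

SATISFIABLE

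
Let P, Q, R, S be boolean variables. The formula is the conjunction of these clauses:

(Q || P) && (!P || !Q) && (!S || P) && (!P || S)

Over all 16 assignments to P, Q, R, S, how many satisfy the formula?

4

Satisfying assignments:
  P=0 Q=1 R=0 S=0
  P=0 Q=1 R=1 S=0
  P=1 Q=0 R=0 S=1
  P=1 Q=0 R=1 S=1
That's 4 in total.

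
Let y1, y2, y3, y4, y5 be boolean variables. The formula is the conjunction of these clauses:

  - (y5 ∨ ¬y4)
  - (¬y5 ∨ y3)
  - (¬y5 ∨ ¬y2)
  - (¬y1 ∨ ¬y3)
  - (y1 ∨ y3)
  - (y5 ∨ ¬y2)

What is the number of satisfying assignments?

4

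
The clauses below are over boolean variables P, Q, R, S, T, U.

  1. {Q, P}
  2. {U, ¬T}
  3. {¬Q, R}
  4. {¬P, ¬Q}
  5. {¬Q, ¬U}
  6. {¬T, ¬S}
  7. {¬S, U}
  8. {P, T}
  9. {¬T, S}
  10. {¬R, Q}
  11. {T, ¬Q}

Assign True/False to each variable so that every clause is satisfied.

Branch on P: take P = True.
  then Q is forced to False.
  then R is forced to False.
The remaining clauses are satisfied by S = False, T = False, U = False.
Every clause has at least one true literal under this assignment.

P=True  Q=False  R=False  S=False  T=False  U=False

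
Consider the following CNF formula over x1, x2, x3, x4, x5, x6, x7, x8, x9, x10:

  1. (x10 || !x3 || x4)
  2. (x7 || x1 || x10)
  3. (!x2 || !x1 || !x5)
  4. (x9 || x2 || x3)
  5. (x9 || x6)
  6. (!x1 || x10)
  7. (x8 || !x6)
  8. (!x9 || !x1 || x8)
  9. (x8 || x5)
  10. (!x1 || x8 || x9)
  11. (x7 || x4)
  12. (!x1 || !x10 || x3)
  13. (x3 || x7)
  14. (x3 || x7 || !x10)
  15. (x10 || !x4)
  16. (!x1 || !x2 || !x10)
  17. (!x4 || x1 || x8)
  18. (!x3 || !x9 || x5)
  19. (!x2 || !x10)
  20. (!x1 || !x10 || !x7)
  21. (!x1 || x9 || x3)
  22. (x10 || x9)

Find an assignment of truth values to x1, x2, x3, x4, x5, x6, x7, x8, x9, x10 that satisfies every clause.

x1=False  x2=False  x3=True  x4=True  x5=False  x6=True  x7=False  x8=True  x9=False  x10=True

x8 occurs only positively in the remaining clauses — set x8 = True.
Set x1 = False and propagate.
Try x2 = False.
Set x3 = True and propagate.
For the remaining variables, x4 = True, x5 = False, x6 = True, x7 = False, x9 = False, x10 = True works.
Check each clause:
  1. (!x3 || x4 || x10) — x10 is true.
  2. (x10 || x1 || x7) — x10 is true.
  3. (!x2 || !x1 || !x5) — !x5 is true.
  4. (x2 || x3 || x9) — x3 is true.
  5. (x9 || x6) — x6 is true.
  6. (!x1 || x10) — x10 is true.
  7. (!x6 || x8) — x8 is true.
  8. (!x1 || x8 || !x9) — x8 is true.
  9. (x5 || x8) — x8 is true.
  10. (!x1 || x9 || x8) — x8 is true.
  11. (x7 || x4) — x4 is true.
  12. (x3 || !x1 || !x10) — x3 is true.
  13. (x3 || x7) — x3 is true.
  14. (x3 || !x10 || x7) — x3 is true.
  15. (!x4 || x10) — x10 is true.
  16. (!x2 || !x10 || !x1) — !x1 is true.
  17. (!x4 || x8 || x1) — x8 is true.
  18. (x5 || !x9 || !x3) — !x9 is true.
  19. (!x2 || !x10) — !x2 is true.
  20. (!x10 || !x1 || !x7) — !x7 is true.
  21. (x9 || x3 || !x1) — x3 is true.
  22. (x9 || x10) — x10 is true.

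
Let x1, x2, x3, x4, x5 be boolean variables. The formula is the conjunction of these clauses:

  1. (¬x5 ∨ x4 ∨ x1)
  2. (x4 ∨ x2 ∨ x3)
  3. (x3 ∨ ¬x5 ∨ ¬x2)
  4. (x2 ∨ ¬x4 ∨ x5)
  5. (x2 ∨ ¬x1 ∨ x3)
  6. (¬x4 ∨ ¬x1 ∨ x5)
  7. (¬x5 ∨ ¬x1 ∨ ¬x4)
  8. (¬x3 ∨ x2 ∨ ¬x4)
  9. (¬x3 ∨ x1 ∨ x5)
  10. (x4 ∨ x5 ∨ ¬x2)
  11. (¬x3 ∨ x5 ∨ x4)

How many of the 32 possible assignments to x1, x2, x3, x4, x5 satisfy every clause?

The models are:
  x1=F x2=F x3=F x4=T x5=T
  x1=F x2=T x3=F x4=T x5=F
  x1=F x2=T x3=T x4=T x5=T
  x1=T x2=F x3=T x4=F x5=T
  x1=T x2=T x3=T x4=F x5=T
Count: 5.

5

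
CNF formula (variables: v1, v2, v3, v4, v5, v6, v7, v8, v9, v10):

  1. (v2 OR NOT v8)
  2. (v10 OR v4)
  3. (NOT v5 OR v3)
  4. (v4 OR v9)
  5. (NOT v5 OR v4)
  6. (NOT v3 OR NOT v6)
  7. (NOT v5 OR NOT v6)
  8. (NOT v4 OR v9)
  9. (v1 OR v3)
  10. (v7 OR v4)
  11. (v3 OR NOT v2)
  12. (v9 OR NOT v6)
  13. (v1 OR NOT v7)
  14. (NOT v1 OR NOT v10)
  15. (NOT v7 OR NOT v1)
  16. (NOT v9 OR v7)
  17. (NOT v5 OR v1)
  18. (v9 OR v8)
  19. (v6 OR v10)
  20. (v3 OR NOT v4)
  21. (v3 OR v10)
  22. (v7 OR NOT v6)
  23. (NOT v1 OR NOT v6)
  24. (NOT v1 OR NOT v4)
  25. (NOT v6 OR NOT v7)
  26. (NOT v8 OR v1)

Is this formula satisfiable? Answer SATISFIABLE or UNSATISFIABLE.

UNSATISFIABLE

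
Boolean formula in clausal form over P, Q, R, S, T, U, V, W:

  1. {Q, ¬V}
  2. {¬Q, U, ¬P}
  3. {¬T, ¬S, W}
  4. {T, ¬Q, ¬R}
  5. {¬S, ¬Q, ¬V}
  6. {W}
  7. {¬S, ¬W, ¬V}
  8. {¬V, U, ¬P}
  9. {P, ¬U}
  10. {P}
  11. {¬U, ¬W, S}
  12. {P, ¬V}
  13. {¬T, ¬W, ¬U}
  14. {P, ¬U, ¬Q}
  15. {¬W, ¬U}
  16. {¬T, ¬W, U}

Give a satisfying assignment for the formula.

The clause (W) is unit: W must be True.
(P) is a unit clause, so P = True.
Unit propagation: (¬U) forces U = False.
(¬Q) is a unit clause, so Q = False.
(¬V) is a unit clause, so V = False.
Unit propagation: (¬T) forces T = False.
R, S are now unconstrained; take R = True, S = True.
Every clause has at least one true literal under this assignment.
Check each clause:
  1. {¬V, Q} — ¬V is true.
  2. {U, ¬P, ¬Q} — ¬Q is true.
  3. {¬T, W, ¬S} — W is true.
  4. {¬Q, T, ¬R} — ¬Q is true.
  5. {¬V, ¬Q, ¬S} — ¬V is true.
  6. {W} — W is true.
  7. {¬S, ¬V, ¬W} — ¬V is true.
  8. {¬P, U, ¬V} — ¬V is true.
  9. {¬U, P} — P is true.
  10. {P} — P is true.
  11. {¬U, S, ¬W} — ¬U is true.
  12. {¬V, P} — P is true.
  13. {¬T, ¬W, ¬U} — ¬U is true.
  14. {¬Q, ¬U, P} — P is true.
  15. {¬W, ¬U} — ¬U is true.
  16. {U, ¬W, ¬T} — ¬T is true.

P=T, Q=F, R=T, S=T, T=F, U=F, V=F, W=T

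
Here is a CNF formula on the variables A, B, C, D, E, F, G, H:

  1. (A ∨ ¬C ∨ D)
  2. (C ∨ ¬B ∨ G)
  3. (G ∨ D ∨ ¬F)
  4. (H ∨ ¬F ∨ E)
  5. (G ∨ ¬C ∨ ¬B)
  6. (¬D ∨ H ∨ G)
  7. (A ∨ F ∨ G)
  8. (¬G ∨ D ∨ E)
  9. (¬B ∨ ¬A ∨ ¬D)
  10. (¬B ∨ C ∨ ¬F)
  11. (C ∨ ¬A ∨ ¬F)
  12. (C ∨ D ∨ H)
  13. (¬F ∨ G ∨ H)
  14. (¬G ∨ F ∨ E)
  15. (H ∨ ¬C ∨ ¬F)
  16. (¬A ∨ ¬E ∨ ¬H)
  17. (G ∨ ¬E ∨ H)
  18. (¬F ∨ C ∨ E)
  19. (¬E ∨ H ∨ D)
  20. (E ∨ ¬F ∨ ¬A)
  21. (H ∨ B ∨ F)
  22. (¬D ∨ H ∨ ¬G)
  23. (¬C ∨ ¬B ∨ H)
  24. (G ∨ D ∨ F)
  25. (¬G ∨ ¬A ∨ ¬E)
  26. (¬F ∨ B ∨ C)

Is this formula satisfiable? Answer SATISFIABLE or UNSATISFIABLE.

Branch on A: take A = False.
Set B = False and propagate.
For the remaining variables, C = False, D = True, E = True, F = False, G = True, H = True works.
So A = 0  B = 0  C = 0  D = 1  E = 1  F = 0  G = 1  H = 1 is a satisfying assignment.

SATISFIABLE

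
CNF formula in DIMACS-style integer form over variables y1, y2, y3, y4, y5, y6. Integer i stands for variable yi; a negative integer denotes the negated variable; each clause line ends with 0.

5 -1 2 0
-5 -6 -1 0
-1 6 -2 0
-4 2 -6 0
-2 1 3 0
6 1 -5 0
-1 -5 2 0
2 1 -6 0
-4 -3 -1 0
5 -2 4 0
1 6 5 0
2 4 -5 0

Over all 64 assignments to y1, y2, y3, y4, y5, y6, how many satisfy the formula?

4

The models are:
  y1=0 y2=1 y3=1 y4=0 y5=1 y6=1
  y1=0 y2=1 y3=1 y4=1 y5=0 y6=1
  y1=0 y2=1 y3=1 y4=1 y5=1 y6=1
  y1=1 y2=1 y3=0 y4=1 y5=0 y6=1
That's 4 in total.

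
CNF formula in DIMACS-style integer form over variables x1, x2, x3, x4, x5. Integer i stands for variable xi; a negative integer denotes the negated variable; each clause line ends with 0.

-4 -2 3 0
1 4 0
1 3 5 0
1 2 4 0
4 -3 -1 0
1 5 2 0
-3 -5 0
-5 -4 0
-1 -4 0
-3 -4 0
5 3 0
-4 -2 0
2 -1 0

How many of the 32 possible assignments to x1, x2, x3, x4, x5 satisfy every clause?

1

Satisfying assignments:
  x1=T x2=T x3=F x4=F x5=T
Count: 1.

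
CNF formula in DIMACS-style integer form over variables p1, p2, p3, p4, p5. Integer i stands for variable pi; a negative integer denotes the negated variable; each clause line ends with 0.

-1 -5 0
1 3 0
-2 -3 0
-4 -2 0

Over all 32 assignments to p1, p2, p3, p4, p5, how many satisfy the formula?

9

Split on p1, then p2.
  p1=1, p2=1: remaining (p3,p4,p5) ∈ {(0,0,0)} — 1.
  p1=1, p2=0: remaining (p3,p4,p5) ∈ {(0,0,0); (0,1,0); (1,0,0); (1,1,0)} — 4.
  p1=0, p2=1: a clause becomes empty — 0.
  p1=0, p2=0: remaining (p3,p4,p5) ∈ {(1,0,0); (1,0,1); (1,1,0); (1,1,1)} — 4.
Total: 1 + 4 + 0 + 4 = 9.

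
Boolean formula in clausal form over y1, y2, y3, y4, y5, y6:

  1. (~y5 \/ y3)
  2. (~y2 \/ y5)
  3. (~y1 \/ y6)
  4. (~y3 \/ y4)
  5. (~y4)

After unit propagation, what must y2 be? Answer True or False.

(~y4) stands alone — y4 = False.
From (~y3 \/ y4) and y4 = False: y3 = False.
(y3 \/ ~y5): since y3 = False, the clause reduces to (~y5). y5 = False.
(~y2 \/ y5): since y5 = False, the clause reduces to (~y2). y2 = False.

False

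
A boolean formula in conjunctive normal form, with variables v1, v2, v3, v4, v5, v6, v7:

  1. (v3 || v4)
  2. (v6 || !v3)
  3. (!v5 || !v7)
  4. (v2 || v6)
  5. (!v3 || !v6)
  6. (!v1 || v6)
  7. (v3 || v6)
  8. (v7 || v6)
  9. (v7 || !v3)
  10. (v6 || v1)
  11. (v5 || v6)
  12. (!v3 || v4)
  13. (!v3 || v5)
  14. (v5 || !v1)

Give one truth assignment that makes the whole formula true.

v2 occurs only positively in the remaining clauses — set v2 = True.
Pure literal: v4 appears only positively; assign v4 = True.
Branch on v1: take v1 = True.
  then v6 is forced to True.
  then v3 is forced to False.
  then v5 is forced to True.
  then v7 is forced to False.

v1=1  v2=1  v3=0  v4=1  v5=1  v6=1  v7=0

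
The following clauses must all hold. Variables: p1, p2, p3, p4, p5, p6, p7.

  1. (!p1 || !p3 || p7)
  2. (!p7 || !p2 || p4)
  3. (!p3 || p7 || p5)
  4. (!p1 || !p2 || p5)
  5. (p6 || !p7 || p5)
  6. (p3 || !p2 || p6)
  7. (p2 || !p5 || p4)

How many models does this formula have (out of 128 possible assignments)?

48

Split on p2, then p5.
  p2=T, p5=T: 14 of the 32 assignments to (p1,p3,p4,p6,p7) work.
  p2=T, p5=F: remaining (p1,p3,p4,p6,p7) ∈ {(F,F,F,T,F); (F,F,T,T,F); (F,F,T,T,T); (F,T,T,T,T)} — 4.
  p2=F, p5=T: p6 free; 7 ways for (p1,p3,p4,p7) × 2^1 = 14.
  p2=F, p5=F: p1, p4 free; 4 ways for (p3,p6,p7) × 2^2 = 16.
Total: 14 + 4 + 14 + 16 = 48.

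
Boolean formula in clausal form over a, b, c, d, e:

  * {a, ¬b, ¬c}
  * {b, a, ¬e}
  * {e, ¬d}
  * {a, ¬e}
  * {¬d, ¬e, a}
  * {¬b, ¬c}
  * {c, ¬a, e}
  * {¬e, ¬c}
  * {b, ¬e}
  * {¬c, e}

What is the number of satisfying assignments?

4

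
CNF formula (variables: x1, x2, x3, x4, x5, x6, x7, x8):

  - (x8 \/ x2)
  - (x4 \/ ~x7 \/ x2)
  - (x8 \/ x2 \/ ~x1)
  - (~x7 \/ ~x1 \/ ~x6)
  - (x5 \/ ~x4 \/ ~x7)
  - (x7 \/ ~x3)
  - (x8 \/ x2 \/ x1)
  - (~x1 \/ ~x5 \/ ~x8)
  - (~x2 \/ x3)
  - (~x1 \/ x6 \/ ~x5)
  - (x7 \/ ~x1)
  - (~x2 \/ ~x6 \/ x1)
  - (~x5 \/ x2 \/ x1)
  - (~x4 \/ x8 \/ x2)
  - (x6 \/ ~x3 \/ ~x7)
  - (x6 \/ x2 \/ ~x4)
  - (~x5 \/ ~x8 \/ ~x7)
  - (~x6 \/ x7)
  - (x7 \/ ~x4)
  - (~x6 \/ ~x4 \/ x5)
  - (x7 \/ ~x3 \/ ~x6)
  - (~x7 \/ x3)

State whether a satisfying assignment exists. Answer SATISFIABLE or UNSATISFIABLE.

SATISFIABLE

Branch on x1: take x1 = False.
The remaining clauses are satisfied by x2 = False, x3 = False, x4 = False, x5 = False, x6 = False, x7 = False, x8 = True.
Every clause has at least one true literal under this assignment.
So x1=F, x2=F, x3=F, x4=F, x5=F, x6=F, x7=F, x8=T is a satisfying assignment.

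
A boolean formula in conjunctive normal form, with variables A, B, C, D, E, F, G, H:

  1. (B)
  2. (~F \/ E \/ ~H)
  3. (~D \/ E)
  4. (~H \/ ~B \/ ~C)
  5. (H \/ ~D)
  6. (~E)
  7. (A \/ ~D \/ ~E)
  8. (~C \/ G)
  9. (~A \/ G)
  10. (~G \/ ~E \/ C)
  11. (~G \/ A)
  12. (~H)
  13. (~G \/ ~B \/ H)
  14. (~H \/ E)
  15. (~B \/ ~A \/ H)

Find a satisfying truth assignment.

A = False, B = True, C = False, D = False, E = False, F = True, G = False, H = False

Check each clause:
  1. (B) — B is true.
  2. (E \/ ~H \/ ~F) — ~H is true.
  3. (E \/ ~D) — ~D is true.
  4. (~H \/ ~B \/ ~C) — ~H is true.
  5. (~D \/ H) — ~D is true.
  6. (~E) — ~E is true.
  7. (A \/ ~E \/ ~D) — ~E is true.
  8. (~C \/ G) — ~C is true.
  9. (~A \/ G) — ~A is true.
  10. (~G \/ C \/ ~E) — ~G is true.
  11. (A \/ ~G) — ~G is true.
  12. (~H) — ~H is true.
  13. (~G \/ H \/ ~B) — ~G is true.
  14. (E \/ ~H) — ~H is true.
  15. (H \/ ~B \/ ~A) — ~A is true.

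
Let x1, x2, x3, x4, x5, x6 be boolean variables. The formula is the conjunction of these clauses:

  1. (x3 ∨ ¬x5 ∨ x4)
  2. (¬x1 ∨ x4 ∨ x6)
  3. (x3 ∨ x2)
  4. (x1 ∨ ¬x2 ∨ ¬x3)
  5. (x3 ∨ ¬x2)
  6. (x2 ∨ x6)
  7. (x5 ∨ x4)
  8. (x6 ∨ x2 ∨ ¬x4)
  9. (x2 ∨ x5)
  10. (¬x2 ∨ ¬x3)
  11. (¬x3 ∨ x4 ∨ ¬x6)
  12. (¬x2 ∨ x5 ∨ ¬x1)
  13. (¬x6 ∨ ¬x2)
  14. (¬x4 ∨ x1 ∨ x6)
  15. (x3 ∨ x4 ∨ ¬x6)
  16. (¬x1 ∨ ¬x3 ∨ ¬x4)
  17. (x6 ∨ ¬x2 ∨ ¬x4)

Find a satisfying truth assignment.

Set x1 = False and propagate.
Branch on x2: take x2 = False.
  then x3 is forced to True.
  then x6 is forced to True.
  then x5 is forced to True.
  then x4 is forced to True.
Check each clause:
  1. (x4 ∨ ¬x5 ∨ x3) — x3 is true.
  2. (x4 ∨ x6 ∨ ¬x1) — x4 is true.
  3. (x2 ∨ x3) — x3 is true.
  4. (x1 ∨ ¬x2 ∨ ¬x3) — ¬x2 is true.
  5. (¬x2 ∨ x3) — x3 is true.
  6. (x6 ∨ x2) — x6 is true.
  7. (x4 ∨ x5) — x4 is true.
  8. (x6 ∨ x2 ∨ ¬x4) — x6 is true.
  9. (x5 ∨ x2) — x5 is true.
  10. (¬x2 ∨ ¬x3) — ¬x2 is true.
  11. (¬x3 ∨ x4 ∨ ¬x6) — x4 is true.
  12. (¬x1 ∨ ¬x2 ∨ x5) — x5 is true.
  13. (¬x6 ∨ ¬x2) — ¬x2 is true.
  14. (¬x4 ∨ x6 ∨ x1) — x6 is true.
  15. (x3 ∨ x4 ∨ ¬x6) — x3 is true.
  16. (¬x1 ∨ ¬x3 ∨ ¬x4) — ¬x1 is true.
  17. (x6 ∨ ¬x4 ∨ ¬x2) — ¬x2 is true.

x1=False, x2=False, x3=True, x4=True, x5=True, x6=True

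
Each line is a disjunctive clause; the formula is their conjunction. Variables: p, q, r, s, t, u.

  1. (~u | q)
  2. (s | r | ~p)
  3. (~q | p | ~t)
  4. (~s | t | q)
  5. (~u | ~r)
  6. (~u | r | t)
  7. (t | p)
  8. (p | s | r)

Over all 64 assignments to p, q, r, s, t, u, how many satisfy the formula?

Split on p, then r.
  p=1, r=1: 7 of the 16 assignments to (q,s,t,u) work.
  p=1, r=0: remaining (q,s,t,u) ∈ {(0,1,1,0); (1,1,0,0); (1,1,1,0); (1,1,1,1)} — 4.
  p=0, r=1: remaining (q,s,t,u) ∈ {(0,0,1,0); (0,1,1,0)} — 2.
  p=0, r=0: remaining (q,s,t,u) ∈ {(0,1,1,0)} — 1.
Total: 7 + 4 + 2 + 1 = 14.

14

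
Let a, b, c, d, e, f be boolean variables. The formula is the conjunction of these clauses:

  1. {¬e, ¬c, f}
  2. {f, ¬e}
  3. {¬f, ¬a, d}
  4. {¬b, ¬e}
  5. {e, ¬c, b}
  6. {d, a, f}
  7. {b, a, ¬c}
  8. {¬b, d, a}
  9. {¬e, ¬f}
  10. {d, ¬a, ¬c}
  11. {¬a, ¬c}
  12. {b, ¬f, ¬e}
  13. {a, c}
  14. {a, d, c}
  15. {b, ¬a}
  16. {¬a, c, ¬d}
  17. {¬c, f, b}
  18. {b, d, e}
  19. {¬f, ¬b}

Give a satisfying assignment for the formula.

a=T, b=T, c=F, d=F, e=F, f=F

Set a = True and propagate.
  then c is forced to False.
  then b is forced to True.
  then e is forced to False.
  then d is forced to False.
  then f is forced to False.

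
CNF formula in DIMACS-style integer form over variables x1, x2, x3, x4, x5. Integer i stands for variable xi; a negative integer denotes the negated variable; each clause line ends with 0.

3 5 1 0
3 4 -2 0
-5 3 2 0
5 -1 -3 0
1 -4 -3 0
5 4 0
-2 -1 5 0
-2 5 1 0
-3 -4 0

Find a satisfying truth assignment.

x1 = 0, x2 = 1, x3 = 0, x4 = 1, x5 = 1

Set x1 = False and propagate.
Branch on x2: take x2 = True.
  then x5 is forced to True.
Set x3 = False and propagate.
  then x4 is forced to True.
Every clause has at least one true literal under this assignment.
Check each clause:
  1. (x1 \/ x5 \/ x3) — x5 is true.
  2. (~x2 \/ x4 \/ x3) — x4 is true.
  3. (x2 \/ ~x5 \/ x3) — x2 is true.
  4. (~x1 \/ ~x3 \/ x5) — ~x3 is true.
  5. (x1 \/ ~x3 \/ ~x4) — ~x3 is true.
  6. (x5 \/ x4) — x4 is true.
  7. (~x2 \/ ~x1 \/ x5) — x5 is true.
  8. (x1 \/ ~x2 \/ x5) — x5 is true.
  9. (~x3 \/ ~x4) — ~x3 is true.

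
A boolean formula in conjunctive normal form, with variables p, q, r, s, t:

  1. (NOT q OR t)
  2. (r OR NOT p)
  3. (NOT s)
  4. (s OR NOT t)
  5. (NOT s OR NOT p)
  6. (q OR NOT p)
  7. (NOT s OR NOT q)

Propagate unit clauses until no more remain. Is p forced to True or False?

False

Unit clause (NOT s) sets s = False.
From (NOT t OR s) and s = False: t = False.
In (NOT q OR t), t is now false; NOT q must hold, so q = False.
From (q OR NOT p) and q = False: p = False.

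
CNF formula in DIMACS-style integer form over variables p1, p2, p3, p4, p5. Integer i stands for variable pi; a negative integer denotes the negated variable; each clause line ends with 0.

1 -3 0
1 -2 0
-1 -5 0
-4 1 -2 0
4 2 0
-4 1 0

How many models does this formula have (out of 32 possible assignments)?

6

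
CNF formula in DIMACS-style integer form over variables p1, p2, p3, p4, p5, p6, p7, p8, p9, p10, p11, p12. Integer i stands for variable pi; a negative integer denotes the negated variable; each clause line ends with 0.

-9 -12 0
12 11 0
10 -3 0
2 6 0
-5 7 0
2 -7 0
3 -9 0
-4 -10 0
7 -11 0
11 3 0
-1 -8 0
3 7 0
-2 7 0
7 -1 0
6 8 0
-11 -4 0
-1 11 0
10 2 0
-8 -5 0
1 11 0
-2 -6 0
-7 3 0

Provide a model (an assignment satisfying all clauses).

p1=F, p2=T, p3=T, p4=F, p5=F, p6=F, p7=T, p8=T, p9=F, p10=T, p11=T, p12=T

p4 occurs only negated in the remaining clauses — set p4 = False.
p5 occurs only negated in the remaining clauses — set p5 = False.
Try p1 = False.
  then p11 is forced to True.
  then p7 is forced to True.
  then p2 is forced to True.
  then p6 is forced to False.
  then p8 is forced to True.
  then p3 is forced to True.
  then p10 is forced to True.
Branch on p9: take p9 = False.
p12 is now unconstrained; take p12 = True.
Every clause has at least one true literal under this assignment.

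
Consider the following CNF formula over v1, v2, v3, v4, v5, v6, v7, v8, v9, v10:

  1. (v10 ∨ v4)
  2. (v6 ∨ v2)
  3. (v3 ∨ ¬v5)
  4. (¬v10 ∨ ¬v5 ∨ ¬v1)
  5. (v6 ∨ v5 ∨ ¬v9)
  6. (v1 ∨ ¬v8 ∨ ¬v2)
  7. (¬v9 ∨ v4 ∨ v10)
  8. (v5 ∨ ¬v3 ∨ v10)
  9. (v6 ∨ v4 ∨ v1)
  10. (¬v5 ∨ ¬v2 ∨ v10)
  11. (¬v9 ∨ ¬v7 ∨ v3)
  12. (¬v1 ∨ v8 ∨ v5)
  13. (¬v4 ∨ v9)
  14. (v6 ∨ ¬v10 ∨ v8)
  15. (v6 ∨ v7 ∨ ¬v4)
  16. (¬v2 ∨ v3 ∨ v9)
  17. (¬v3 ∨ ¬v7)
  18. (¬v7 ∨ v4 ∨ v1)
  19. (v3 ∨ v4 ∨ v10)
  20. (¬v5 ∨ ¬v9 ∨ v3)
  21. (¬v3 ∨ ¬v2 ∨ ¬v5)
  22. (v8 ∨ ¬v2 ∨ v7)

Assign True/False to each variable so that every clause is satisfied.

Pure literal: v6 appears only positively; assign v6 = True.
Set v1 = False and propagate.
The remaining clauses are satisfied by v2 = False, v3 = True, v4 = False, v5 = True, v7 = False, v8 = False, v9 = True, v10 = True.
Every clause has at least one true literal under this assignment.

v1=F, v2=F, v3=T, v4=F, v5=T, v6=T, v7=F, v8=F, v9=T, v10=T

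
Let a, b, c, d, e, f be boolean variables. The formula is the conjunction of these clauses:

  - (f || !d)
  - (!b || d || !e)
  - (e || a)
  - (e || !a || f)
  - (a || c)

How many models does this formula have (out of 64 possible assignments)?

20

Split on a, then e.
  a=T, e=T: c free; 4 ways for (b,d,f) × 2^1 = 8.
  a=T, e=F: forces f=T; b, c, d free → 2^3 = 8.
  a=F, e=T: remaining (b,c,d,f) ∈ {(F,T,F,F); (F,T,F,T); (F,T,T,T); (T,T,T,T)} — 4.
  a=F, e=F: a clause becomes empty — 0.
Total: 8 + 8 + 4 + 0 = 20.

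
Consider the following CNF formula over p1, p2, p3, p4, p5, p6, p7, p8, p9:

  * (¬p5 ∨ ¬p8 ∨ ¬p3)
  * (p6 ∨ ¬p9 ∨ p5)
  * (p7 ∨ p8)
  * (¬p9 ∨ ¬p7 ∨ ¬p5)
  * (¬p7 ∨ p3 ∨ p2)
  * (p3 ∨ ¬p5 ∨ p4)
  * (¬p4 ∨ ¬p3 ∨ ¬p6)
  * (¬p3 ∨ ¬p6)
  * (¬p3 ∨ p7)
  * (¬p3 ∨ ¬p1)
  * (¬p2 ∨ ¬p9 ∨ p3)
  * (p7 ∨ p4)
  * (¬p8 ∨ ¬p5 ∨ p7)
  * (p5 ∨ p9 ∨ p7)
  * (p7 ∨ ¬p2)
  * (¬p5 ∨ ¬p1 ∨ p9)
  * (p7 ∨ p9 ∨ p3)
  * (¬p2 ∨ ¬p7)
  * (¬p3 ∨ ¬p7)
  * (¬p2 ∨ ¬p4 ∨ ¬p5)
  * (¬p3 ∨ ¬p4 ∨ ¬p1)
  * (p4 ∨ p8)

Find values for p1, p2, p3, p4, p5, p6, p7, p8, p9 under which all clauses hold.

p1 = F, p2 = F, p3 = F, p4 = T, p5 = F, p6 = T, p7 = F, p8 = T, p9 = T

Pure literal: p1 appears only negated; assign p1 = False.
Branch on p2: take p2 = False.
For the remaining variables, p3 = False, p4 = True, p5 = False, p6 = True, p7 = False, p8 = True, p9 = True works.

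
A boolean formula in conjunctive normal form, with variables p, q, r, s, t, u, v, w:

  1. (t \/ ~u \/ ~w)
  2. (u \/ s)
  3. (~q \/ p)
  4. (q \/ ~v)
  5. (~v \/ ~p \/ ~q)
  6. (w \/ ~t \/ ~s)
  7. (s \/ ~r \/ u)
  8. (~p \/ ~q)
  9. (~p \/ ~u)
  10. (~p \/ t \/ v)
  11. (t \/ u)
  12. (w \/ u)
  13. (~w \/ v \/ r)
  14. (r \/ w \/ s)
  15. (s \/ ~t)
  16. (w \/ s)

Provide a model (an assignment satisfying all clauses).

p=F  q=F  r=T  s=T  t=T  u=T  v=F  w=T

Set p = False and propagate.
  then q is forced to False.
  then v is forced to False.
Set r = True and propagate.
For the remaining variables, s = True, t = True, u = True, w = True works.
Every clause has at least one true literal under this assignment.
Check each clause:
  1. (~u \/ ~w \/ t) — t is true.
  2. (u \/ s) — s is true.
  3. (p \/ ~q) — ~q is true.
  4. (~v \/ q) — ~v is true.
  5. (~v \/ ~p \/ ~q) — ~v is true.
  6. (~s \/ ~t \/ w) — w is true.
  7. (u \/ ~r \/ s) — s is true.
  8. (~p \/ ~q) — ~p is true.
  9. (~p \/ ~u) — ~p is true.
  10. (v \/ t \/ ~p) — t is true.
  11. (u \/ t) — t is true.
  12. (w \/ u) — w is true.
  13. (~w \/ v \/ r) — r is true.
  14. (w \/ s \/ r) — w is true.
  15. (s \/ ~t) — s is true.
  16. (w \/ s) — w is true.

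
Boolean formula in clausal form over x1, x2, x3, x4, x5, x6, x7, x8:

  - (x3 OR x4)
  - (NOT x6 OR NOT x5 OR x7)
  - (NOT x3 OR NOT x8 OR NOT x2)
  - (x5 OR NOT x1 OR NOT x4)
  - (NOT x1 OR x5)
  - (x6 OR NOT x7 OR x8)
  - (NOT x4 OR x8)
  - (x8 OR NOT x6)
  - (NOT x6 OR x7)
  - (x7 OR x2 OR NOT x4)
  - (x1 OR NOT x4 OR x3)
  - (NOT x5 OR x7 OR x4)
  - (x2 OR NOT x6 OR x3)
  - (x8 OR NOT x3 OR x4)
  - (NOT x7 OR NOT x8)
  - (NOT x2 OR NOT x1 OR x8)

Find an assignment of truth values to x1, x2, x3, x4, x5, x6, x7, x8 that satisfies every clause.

x1=True, x2=True, x3=False, x4=True, x5=True, x6=False, x7=False, x8=True

Check each clause:
  1. (x3 OR x4) — x4 is true.
  2. (x7 OR NOT x6 OR NOT x5) — NOT x6 is true.
  3. (NOT x3 OR NOT x2 OR NOT x8) — NOT x3 is true.
  4. (NOT x1 OR NOT x4 OR x5) — x5 is true.
  5. (NOT x1 OR x5) — x5 is true.
  6. (x6 OR x8 OR NOT x7) — x8 is true.
  7. (NOT x4 OR x8) — x8 is true.
  8. (x8 OR NOT x6) — x8 is true.
  9. (x7 OR NOT x6) — NOT x6 is true.
  10. (NOT x4 OR x2 OR x7) — x2 is true.
  11. (NOT x4 OR x3 OR x1) — x1 is true.
  12. (NOT x5 OR x7 OR x4) — x4 is true.
  13. (x2 OR NOT x6 OR x3) — NOT x6 is true.
  14. (NOT x3 OR x4 OR x8) — x8 is true.
  15. (NOT x8 OR NOT x7) — NOT x7 is true.
  16. (NOT x1 OR NOT x2 OR x8) — x8 is true.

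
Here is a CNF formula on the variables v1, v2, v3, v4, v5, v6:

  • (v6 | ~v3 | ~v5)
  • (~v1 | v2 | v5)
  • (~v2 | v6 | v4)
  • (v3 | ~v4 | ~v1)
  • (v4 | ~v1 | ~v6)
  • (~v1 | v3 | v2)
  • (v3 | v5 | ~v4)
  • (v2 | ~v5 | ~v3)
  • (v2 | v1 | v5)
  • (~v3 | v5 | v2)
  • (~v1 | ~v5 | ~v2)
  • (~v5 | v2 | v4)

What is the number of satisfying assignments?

Split on v2, then v5.
  v2=1, v5=1: 5 of the 16 assignments to (v1,v3,v4,v6) work.
  v2=1, v5=0: 6 of the 16 assignments to (v1,v3,v4,v6) work.
  v2=0, v5=1: remaining (v1,v3,v4,v6) ∈ {(0,0,1,0); (0,0,1,1)} — 2.
  v2=0, v5=0: a clause becomes empty — 0.
Total: 5 + 6 + 2 + 0 = 13.

13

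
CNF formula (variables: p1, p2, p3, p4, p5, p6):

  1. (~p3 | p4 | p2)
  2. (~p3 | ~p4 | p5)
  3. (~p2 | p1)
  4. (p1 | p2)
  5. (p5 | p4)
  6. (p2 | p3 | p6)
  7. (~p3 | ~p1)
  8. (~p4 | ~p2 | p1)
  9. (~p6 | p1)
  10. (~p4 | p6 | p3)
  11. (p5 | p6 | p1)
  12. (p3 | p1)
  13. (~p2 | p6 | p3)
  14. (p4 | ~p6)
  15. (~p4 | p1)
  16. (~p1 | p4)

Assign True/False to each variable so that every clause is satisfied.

p1 = T, p2 = T, p3 = F, p4 = T, p5 = F, p6 = T

Check each clause:
  1. (p2 | p4 | ~p3) — p2 is true.
  2. (p5 | ~p4 | ~p3) — ~p3 is true.
  3. (~p2 | p1) — p1 is true.
  4. (p2 | p1) — p1 is true.
  5. (p4 | p5) — p4 is true.
  6. (p3 | p2 | p6) — p2 is true.
  7. (~p3 | ~p1) — ~p3 is true.
  8. (p1 | ~p2 | ~p4) — p1 is true.
  9. (~p6 | p1) — p1 is true.
  10. (~p4 | p3 | p6) — p6 is true.
  11. (p1 | p6 | p5) — p1 is true.
  12. (p3 | p1) — p1 is true.
  13. (~p2 | p6 | p3) — p6 is true.
  14. (~p6 | p4) — p4 is true.
  15. (~p4 | p1) — p1 is true.
  16. (p4 | ~p1) — p4 is true.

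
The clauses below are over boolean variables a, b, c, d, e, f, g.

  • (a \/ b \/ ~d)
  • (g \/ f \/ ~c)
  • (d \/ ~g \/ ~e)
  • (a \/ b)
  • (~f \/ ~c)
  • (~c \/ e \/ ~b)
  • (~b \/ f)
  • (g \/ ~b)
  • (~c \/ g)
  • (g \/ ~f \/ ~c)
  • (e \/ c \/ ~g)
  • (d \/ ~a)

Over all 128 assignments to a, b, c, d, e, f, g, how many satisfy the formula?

Case analysis on c and g:
  c=1, g=1: remaining (a,b,d,e,f) ∈ {(1,0,1,0,0); (1,0,1,1,0)} — 2.
  c=1, g=0: a clause becomes empty — 0.
  c=0, g=1: remaining (a,b,d,e,f) ∈ {(0,1,1,1,1); (1,0,1,1,0); (1,0,1,1,1); (1,1,1,1,1)} — 4.
  c=0, g=0: remaining (a,b,d,e,f) ∈ {(1,0,1,0,0); (1,0,1,0,1); (1,0,1,1,0); (1,0,1,1,1)} — 4.
Total: 2 + 0 + 4 + 4 = 10.

10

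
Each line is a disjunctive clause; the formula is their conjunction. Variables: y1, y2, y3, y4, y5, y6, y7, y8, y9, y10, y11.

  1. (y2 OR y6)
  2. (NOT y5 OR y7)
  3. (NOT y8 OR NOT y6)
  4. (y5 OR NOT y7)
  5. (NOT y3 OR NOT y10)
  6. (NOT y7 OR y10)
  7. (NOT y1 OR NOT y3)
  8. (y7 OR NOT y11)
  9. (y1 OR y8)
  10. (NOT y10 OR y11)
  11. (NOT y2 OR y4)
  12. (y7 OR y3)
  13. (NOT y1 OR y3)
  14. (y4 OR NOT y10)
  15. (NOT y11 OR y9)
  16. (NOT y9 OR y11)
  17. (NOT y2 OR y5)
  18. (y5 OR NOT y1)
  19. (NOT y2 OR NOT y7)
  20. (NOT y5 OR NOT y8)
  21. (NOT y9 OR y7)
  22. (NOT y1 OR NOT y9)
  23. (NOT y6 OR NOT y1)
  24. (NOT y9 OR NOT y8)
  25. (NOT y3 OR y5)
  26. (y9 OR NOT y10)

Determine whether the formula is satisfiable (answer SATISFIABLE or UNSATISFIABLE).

UNSATISFIABLE

y7 = True:
  propagation gives y5=True, y10=True, y3=False, y11=True; an empty clause results — contradiction.
y7 = False:
  propagation gives y5=False, y11=False, y10=False, y3=True; an empty clause results — contradiction.
Every branch closes, so no satisfying assignment exists.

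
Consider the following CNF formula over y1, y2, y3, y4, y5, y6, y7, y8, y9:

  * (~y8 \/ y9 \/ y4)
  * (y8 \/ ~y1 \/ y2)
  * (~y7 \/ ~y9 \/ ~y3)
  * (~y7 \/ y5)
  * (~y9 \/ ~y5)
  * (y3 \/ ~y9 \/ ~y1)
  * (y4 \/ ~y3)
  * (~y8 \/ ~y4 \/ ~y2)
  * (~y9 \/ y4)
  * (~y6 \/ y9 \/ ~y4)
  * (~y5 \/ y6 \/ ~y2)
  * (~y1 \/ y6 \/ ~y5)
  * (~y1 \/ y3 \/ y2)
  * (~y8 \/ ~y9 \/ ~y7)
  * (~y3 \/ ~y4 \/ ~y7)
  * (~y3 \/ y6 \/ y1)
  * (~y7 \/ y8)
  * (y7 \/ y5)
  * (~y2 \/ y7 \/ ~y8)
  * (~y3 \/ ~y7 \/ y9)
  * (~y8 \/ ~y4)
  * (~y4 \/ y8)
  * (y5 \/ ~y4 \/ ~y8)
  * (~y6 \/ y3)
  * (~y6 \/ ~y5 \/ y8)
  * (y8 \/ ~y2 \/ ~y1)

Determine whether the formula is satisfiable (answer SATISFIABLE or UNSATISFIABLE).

Branch on y1: take y1 = False.
Branch on y2: take y2 = False.
For the remaining variables, y3 = False, y4 = False, y5 = True, y6 = False, y7 = False, y8 = False, y9 = False works.
So y1 = False, y2 = False, y3 = False, y4 = False, y5 = True, y6 = False, y7 = False, y8 = False, y9 = False is a satisfying assignment.

SATISFIABLE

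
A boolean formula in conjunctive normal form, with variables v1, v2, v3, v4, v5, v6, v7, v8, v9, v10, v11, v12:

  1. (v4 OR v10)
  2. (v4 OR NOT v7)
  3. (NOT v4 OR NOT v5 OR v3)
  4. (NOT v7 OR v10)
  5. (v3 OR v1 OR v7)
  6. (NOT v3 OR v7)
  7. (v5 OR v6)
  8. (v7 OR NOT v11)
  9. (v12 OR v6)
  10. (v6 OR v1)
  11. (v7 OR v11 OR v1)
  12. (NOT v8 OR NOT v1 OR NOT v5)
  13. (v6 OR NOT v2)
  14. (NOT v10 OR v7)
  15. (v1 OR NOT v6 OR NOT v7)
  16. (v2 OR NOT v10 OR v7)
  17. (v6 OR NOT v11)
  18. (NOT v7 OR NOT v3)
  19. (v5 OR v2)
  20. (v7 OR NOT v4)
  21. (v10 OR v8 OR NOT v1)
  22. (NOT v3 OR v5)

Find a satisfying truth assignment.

v1=T, v2=T, v3=F, v4=T, v5=F, v6=T, v7=T, v8=T, v9=T, v10=T, v11=F, v12=T

v12 occurs only positively in the remaining clauses — set v12 = True.
Set v1 = True and propagate.
Set v2 = True and propagate.
  then v6 is forced to True.
The remaining clauses are satisfied by v3 = False, v4 = True, v5 = False, v7 = True, v8 = True, v9 = True, v10 = True, v11 = False.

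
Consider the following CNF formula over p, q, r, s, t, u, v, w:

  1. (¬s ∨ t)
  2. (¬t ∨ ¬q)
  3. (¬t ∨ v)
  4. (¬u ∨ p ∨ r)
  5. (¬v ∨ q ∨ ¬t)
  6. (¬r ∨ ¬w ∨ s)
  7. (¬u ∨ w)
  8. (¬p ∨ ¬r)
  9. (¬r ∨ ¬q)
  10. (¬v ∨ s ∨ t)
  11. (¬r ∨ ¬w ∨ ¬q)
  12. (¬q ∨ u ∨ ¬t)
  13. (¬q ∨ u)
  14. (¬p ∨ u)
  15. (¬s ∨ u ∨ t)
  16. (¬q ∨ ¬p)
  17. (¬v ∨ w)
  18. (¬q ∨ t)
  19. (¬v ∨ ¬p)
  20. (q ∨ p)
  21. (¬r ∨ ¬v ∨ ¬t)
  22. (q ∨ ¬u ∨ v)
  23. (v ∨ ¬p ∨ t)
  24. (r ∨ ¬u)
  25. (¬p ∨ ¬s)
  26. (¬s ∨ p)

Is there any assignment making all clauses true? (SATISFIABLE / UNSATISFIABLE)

UNSATISFIABLE

q = True:
  propagation gives t=False; an empty clause results — contradiction.
q = False:
  propagation gives p=True, r=False, u=True; an empty clause results — contradiction.
Every branch closes, so no satisfying assignment exists.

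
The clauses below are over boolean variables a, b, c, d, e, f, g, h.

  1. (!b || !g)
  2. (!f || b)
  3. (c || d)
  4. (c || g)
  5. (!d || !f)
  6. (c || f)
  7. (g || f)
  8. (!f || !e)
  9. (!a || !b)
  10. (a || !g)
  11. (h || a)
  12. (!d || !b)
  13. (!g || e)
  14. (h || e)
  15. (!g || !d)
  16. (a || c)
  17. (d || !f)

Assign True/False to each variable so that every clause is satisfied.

a = True, b = False, c = True, d = False, e = True, f = False, g = True, h = True

Pure literal: c appears only positively; assign c = True.
h occurs only positively in the remaining clauses — set h = True.
Branch on a: take a = True.
  then b is forced to False.
  then f is forced to False.
  then g is forced to True.
  then e is forced to True.
  then d is forced to False.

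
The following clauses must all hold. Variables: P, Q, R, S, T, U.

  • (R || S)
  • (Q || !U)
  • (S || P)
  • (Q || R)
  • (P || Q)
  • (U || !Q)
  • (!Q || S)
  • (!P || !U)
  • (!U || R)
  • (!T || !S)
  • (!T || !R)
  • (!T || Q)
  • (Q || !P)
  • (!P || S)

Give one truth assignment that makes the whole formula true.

P = False  Q = True  R = True  S = True  T = False  U = True

Check each clause:
  1. (S || R) — R is true.
  2. (Q || !U) — Q is true.
  3. (S || P) — S is true.
  4. (R || Q) — Q is true.
  5. (Q || P) — Q is true.
  6. (U || !Q) — U is true.
  7. (!Q || S) — S is true.
  8. (!P || !U) — !P is true.
  9. (R || !U) — R is true.
  10. (!S || !T) — !T is true.
  11. (!R || !T) — !T is true.
  12. (!T || Q) — Q is true.
  13. (Q || !P) — Q is true.
  14. (!P || S) — S is true.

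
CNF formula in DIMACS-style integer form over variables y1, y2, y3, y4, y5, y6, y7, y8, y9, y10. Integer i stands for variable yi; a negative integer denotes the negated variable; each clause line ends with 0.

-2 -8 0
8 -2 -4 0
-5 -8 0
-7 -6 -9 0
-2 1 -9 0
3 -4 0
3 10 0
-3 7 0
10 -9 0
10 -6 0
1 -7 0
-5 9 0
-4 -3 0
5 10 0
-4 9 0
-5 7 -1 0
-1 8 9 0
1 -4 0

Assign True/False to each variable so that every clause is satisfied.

y1 = True  y2 = False  y3 = False  y4 = False  y5 = False  y6 = False  y7 = True  y8 = True  y9 = True  y10 = True

Pure literal: y2 appears only negated; assign y2 = False.
Pure literal: y4 appears only negated; assign y4 = False.
Set y1 = True and propagate.
The remaining clauses are satisfied by y3 = False, y5 = False, y6 = False, y7 = True, y8 = True, y9 = True, y10 = True.
Every clause has at least one true literal under this assignment.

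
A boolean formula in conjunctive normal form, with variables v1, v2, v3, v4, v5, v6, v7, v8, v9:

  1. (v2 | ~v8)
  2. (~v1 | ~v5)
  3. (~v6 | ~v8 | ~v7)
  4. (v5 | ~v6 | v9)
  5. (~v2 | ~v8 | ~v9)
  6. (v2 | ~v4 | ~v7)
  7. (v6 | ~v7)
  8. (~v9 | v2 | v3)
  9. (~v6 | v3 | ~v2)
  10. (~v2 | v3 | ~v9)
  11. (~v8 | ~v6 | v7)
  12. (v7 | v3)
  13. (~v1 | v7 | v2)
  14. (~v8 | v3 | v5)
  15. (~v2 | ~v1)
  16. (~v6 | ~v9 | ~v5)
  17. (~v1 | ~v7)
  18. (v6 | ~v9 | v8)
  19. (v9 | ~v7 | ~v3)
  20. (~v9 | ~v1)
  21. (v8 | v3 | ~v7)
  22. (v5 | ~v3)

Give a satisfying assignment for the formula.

v1 occurs only negated in the remaining clauses — set v1 = False.
Set v2 = True and propagate.
Branch on v3: take v3 = True.
  then v5 is forced to True.
Set v6 = True and propagate.
  then v9 is forced to False.
  then v7 is forced to False.
  then v8 is forced to False.
v4 is now unconstrained; take v4 = True.

v1=False, v2=True, v3=True, v4=True, v5=True, v6=True, v7=False, v8=False, v9=False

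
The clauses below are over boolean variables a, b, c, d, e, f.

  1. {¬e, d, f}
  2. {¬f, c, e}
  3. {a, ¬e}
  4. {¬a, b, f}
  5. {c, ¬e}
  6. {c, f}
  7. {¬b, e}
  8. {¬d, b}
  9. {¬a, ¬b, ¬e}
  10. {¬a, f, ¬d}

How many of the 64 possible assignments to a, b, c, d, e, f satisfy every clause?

Satisfying assignments:
  a=0 b=0 c=1 d=0 e=0 f=0
  a=0 b=0 c=1 d=0 e=0 f=1
  a=1 b=0 c=1 d=0 e=0 f=1
  a=1 b=0 c=1 d=0 e=1 f=1
Count: 4.

4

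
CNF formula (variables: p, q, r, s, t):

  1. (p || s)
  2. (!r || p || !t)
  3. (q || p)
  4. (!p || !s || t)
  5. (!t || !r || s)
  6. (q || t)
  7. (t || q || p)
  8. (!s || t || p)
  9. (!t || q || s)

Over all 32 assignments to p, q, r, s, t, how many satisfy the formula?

Split on t, then p.
  t=T, p=T: 5 of the 8 assignments to (q,r,s) work.
  t=T, p=F: remaining (q,r,s) ∈ {(T,F,T)} — 1.
  t=F, p=T: remaining (q,r,s) ∈ {(T,F,F); (T,T,F)} — 2.
  t=F, p=F: a clause becomes empty — 0.
Total: 5 + 1 + 2 + 0 = 8.

8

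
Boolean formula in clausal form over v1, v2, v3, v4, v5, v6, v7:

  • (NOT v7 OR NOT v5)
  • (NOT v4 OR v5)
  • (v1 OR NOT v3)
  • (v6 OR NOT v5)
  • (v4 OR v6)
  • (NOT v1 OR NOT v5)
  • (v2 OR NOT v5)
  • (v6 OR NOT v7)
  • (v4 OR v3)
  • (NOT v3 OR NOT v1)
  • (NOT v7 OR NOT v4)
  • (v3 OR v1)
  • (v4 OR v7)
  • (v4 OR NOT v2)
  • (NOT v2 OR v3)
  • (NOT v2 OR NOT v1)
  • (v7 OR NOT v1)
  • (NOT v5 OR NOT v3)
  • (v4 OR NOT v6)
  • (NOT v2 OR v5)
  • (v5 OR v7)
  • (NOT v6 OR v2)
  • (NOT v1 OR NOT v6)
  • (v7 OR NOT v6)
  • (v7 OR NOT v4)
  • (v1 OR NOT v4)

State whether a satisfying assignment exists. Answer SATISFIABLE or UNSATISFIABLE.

v4 = True:
  propagation gives v5=True, v7=False; an empty clause results — contradiction.
v4 = False:
  propagation gives v6=True; an empty clause results — contradiction.
Every branch closes, so no satisfying assignment exists.

UNSATISFIABLE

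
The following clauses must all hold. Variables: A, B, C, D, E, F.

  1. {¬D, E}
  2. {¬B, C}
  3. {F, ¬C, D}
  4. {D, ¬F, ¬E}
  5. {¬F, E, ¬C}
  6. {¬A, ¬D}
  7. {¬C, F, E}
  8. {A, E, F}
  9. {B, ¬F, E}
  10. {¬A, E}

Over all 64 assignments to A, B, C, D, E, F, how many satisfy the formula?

8

Split on E, then F.
  E=1, F=1: remaining (A,B,C,D) ∈ {(0,0,0,1); (0,0,1,1); (0,1,1,1)} — 3.
  E=1, F=0: 5 of the 16 assignments to (A,B,C,D) work.
  E=0, F=1: a clause becomes empty — 0.
  E=0, F=0: a clause becomes empty — 0.
Total: 3 + 5 + 0 + 0 = 8.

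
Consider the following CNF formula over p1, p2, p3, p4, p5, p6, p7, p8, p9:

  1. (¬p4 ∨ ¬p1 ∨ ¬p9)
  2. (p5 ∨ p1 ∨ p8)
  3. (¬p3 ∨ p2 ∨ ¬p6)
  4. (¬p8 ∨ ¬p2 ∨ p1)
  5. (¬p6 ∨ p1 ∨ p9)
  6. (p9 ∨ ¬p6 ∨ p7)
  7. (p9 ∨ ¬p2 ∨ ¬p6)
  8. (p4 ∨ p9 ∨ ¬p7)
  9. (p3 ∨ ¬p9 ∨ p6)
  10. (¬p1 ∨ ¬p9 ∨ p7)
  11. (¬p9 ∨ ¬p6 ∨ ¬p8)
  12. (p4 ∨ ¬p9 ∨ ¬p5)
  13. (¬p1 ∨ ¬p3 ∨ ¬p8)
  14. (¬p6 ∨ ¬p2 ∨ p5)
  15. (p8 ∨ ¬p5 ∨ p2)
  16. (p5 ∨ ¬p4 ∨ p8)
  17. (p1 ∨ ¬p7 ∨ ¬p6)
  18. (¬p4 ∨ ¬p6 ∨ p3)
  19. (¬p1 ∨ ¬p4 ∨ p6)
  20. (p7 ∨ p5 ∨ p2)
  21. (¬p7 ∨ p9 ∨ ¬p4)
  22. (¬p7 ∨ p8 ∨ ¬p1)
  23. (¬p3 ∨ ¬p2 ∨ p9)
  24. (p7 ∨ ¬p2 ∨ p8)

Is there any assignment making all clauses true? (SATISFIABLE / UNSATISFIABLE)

Try p1 = False.
Set p2 = True and propagate.
  then p8 is forced to False.
  then p5 is forced to True.
  then p7 is forced to True.
  then p6 is forced to False.
Try p3 = True.
  then p9 is forced to True.
  then p4 is forced to True.
So p1=False  p2=True  p3=True  p4=True  p5=True  p6=False  p7=True  p8=False  p9=True is a satisfying assignment.

SATISFIABLE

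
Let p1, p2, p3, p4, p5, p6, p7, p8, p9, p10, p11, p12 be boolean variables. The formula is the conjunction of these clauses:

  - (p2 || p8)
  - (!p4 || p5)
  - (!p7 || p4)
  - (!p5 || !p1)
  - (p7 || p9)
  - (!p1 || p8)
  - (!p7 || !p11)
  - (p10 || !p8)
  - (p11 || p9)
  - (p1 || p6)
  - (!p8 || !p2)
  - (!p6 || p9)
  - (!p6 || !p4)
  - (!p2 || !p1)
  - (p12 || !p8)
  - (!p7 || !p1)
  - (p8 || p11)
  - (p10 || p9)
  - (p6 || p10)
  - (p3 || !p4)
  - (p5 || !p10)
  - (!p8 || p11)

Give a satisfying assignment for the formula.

p1 = False, p2 = True, p3 = True, p4 = False, p5 = True, p6 = True, p7 = False, p8 = False, p9 = True, p10 = True, p11 = True, p12 = True

p3 occurs only positively in the remaining clauses — set p3 = True.
Pure literal: p9 appears only positively; assign p9 = True.
Branch on p1: take p1 = False.
  then p6 is forced to True.
  then p4 is forced to False.
  then p7 is forced to False.
Try p2 = True.
  then p8 is forced to False.
  then p11 is forced to True.
Set p5 = True and propagate.
p10, p12 are now unconstrained; take p10 = True, p12 = True.
Every clause has at least one true literal under this assignment.
Check each clause:
  1. (p2 || p8) — p2 is true.
  2. (p5 || !p4) — !p4 is true.
  3. (!p7 || p4) — !p7 is true.
  4. (!p1 || !p5) — !p1 is true.
  5. (p9 || p7) — p9 is true.
  6. (!p1 || p8) — !p1 is true.
  7. (!p11 || !p7) — !p7 is true.
  8. (p10 || !p8) — !p8 is true.
  9. (p11 || p9) — p9 is true.
  10. (p1 || p6) — p6 is true.
  11. (!p2 || !p8) — !p8 is true.
  12. (p9 || !p6) — p9 is true.
  13. (!p4 || !p6) — !p4 is true.
  14. (!p1 || !p2) — !p1 is true.
  15. (p12 || !p8) — !p8 is true.
  16. (!p7 || !p1) — !p7 is true.
  17. (p11 || p8) — p11 is true.
  18. (p9 || p10) — p9 is true.
  19. (p10 || p6) — p10 is true.
  20. (p3 || !p4) — p3 is true.
  21. (p5 || !p10) — p5 is true.
  22. (p11 || !p8) — !p8 is true.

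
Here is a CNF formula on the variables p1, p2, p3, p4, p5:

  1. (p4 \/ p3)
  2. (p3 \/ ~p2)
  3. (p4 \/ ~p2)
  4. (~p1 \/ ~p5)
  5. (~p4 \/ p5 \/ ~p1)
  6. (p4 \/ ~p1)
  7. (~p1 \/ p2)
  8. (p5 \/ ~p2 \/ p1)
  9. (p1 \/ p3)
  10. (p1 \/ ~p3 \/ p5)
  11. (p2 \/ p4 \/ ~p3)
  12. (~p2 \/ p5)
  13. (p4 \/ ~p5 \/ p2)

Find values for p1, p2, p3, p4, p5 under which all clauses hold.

p1=F, p2=T, p3=T, p4=T, p5=T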